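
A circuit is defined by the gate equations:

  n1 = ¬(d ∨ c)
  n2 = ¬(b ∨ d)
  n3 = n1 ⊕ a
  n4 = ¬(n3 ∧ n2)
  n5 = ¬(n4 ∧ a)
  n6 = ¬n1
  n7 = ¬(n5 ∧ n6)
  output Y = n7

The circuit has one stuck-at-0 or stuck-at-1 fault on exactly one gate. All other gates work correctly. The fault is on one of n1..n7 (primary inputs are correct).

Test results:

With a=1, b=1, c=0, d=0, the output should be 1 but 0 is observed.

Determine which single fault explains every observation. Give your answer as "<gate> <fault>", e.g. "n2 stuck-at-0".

n7 stuck-at-0

Fault-free values for test 1 (a=1, b=1, c=0, d=0): n1=1, n2=0, n3=0, n4=1, n5=0, n6=0, n7=1, giving Y=1. Observed 0.
Test 1: faults giving observed 0 are {n7 stuck-at-0}.
Only n7 stuck-at-0 is consistent with every test.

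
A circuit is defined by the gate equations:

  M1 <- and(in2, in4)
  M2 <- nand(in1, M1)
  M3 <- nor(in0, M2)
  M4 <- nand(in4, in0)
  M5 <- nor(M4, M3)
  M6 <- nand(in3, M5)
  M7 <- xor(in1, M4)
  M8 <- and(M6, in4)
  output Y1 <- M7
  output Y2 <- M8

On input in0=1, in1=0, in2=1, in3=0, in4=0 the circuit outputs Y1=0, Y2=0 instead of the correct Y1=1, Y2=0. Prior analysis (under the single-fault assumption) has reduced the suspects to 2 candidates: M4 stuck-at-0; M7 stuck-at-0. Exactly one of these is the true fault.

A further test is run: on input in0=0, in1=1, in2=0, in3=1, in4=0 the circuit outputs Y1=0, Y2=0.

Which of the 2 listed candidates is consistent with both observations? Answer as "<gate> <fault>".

M7 stuck-at-0

Evaluate each candidate on input in0=0, in1=1, in2=0, in3=1, in4=0:
  M4 stuck-at-0: M1=0, M2=1, M3=0, M4=0 [stuck-at-0], M5=1, M6=0, M7=1, M8=0 → Y1=1, Y2=0 — eliminated
  M7 stuck-at-0: M1=0, M2=1, M3=0, M4=1, M5=0, M6=1, M7=0 [stuck-at-0], M8=0 → Y1=0, Y2=0 — matches
Only M7 stuck-at-0 reproduces the observed Y1=0, Y2=0.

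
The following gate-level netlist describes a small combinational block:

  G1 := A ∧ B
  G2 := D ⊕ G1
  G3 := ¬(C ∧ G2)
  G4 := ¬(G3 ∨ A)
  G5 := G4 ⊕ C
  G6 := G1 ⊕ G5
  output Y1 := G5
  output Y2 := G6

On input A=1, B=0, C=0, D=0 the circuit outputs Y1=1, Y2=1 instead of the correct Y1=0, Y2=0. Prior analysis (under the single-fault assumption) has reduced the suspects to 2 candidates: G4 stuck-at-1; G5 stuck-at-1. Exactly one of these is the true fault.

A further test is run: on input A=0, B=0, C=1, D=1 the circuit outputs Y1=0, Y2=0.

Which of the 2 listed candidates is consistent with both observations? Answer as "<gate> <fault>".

Evaluate each candidate on input A=0, B=0, C=1, D=1:
  G4 stuck-at-1: G1=0, G2=1, G3=0, G4=1 [stuck-at-1], G5=0, G6=0 → Y1=0, Y2=0 — matches
  G5 stuck-at-1: G1=0, G2=1, G3=0, G4=1, G5=1 [stuck-at-1], G6=1 → Y1=1, Y2=1 — eliminated
Only G4 stuck-at-1 reproduces the observed Y1=0, Y2=0.

G4 stuck-at-1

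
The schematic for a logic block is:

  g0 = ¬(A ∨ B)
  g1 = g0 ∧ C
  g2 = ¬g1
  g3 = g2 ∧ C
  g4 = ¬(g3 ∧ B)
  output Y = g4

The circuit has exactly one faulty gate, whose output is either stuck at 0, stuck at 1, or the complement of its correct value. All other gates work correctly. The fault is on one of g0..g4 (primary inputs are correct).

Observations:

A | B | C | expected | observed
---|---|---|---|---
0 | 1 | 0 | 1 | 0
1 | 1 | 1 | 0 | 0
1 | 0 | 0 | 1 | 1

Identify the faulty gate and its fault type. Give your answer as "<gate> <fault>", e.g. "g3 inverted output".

Fault-free values for test 1 (A=0, B=1, C=0): g0=0, g1=0, g2=1, g3=0, g4=1, giving Y=1. Observed 0.
Test 1: faults giving observed 0 are {g3 stuck-at-1, g3 inverted output, g4 stuck-at-0, g4 inverted output}.
Test 2 (A=1, B=1, C=1): fault-free g0=0, g1=0, g2=1, g3=1, g4=0 → 0; observed 0. Eliminates g3 inverted output, g4 inverted output.
Test 3 (A=1, B=0, C=0): fault-free g0=0, g1=0, g2=1, g3=0, g4=1 → 1; observed 1. Eliminates g4 stuck-at-0.
Only g3 stuck-at-1 is consistent with every test.

g3 stuck-at-1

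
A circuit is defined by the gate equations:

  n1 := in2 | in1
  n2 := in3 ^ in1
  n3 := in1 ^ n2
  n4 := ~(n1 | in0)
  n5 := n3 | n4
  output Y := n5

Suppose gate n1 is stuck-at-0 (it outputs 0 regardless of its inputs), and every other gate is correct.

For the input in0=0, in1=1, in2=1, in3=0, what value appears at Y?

1

Propagate with n1 forced: n1=0 [stuck-at-0], n2=1, n3=0, n4=1, n5=1.
So Y = 1. (Without the fault it would be 0.)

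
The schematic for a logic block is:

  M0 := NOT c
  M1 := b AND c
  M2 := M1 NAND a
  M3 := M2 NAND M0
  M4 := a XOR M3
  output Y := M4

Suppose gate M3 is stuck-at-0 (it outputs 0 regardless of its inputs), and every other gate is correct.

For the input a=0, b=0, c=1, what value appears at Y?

Propagate with M3 forced: M0=0, M1=0, M2=1, M3=0 [stuck-at-0], M4=0.
So Y = 0. (Without the fault it would be 1.)

0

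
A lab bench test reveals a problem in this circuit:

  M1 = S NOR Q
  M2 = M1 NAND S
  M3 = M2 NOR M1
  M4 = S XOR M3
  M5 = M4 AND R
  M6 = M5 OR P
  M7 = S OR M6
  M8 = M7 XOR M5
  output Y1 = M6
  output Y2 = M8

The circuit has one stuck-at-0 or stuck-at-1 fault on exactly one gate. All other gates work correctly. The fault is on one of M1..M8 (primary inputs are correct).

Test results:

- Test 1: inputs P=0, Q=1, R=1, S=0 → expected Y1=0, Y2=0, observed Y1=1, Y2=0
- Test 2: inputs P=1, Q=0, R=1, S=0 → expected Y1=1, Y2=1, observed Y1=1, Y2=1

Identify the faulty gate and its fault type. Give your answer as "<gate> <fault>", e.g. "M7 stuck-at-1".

M2 stuck-at-0

Fault-free values for test 1 (P=0, Q=1, R=1, S=0): M1=0, M2=1, M3=0, M4=0, M5=0, M6=0, M7=0, M8=0, giving Y1=0, Y2=0. Observed Y1=1, Y2=0.
Test 1: faults giving observed Y1=1, Y2=0 are {M2 stuck-at-0, M3 stuck-at-1, M4 stuck-at-1, M5 stuck-at-1}.
Test 2 (P=1, Q=0, R=1, S=0): fault-free M1=1, M2=1, M3=0, M4=0, M5=0, M6=1, M7=1, M8=1 → Y1=1, Y2=1; observed Y1=1, Y2=1. Eliminates M3 stuck-at-1, M4 stuck-at-1, M5 stuck-at-1.
Only M2 stuck-at-0 is consistent with every test.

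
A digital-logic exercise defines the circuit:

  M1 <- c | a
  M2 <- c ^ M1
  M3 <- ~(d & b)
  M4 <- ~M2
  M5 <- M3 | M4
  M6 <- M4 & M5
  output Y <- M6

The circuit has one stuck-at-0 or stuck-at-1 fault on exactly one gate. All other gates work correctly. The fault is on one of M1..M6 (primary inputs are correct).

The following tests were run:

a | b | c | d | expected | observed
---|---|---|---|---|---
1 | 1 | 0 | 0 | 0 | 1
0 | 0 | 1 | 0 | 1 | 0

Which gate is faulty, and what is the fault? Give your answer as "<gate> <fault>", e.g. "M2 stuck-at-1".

M1 stuck-at-0

Fault-free values for test 1 (a=1, b=1, c=0, d=0): M1=1, M2=1, M3=1, M4=0, M5=1, M6=0, giving Y=0. Observed 1.
Test 1: faults giving observed 1 are {M1 stuck-at-0, M2 stuck-at-0, M4 stuck-at-1, M6 stuck-at-1}.
Test 2 (a=0, b=0, c=1, d=0): fault-free M1=1, M2=0, M3=1, M4=1, M5=1, M6=1 → 1; observed 0. Eliminates M2 stuck-at-0, M4 stuck-at-1, M6 stuck-at-1.
Only M1 stuck-at-0 is consistent with every test.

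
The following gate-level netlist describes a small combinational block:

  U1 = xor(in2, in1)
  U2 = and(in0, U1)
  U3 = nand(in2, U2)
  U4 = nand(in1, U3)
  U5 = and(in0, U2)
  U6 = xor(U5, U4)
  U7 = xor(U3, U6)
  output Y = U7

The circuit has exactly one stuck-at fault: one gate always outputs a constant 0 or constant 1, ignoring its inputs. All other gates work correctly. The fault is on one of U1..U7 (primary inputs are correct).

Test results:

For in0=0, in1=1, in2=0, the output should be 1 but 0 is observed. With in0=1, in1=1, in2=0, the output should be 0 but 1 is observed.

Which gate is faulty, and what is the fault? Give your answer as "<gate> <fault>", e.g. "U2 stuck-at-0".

U4 stuck-at-1

Fault-free values for test 1 (in0=0, in1=1, in2=0): U1=1, U2=0, U3=1, U4=0, U5=0, U6=0, U7=1, giving Y=1. Observed 0.
Test 1: faults giving observed 0 are {U4 stuck-at-1, U5 stuck-at-1, U6 stuck-at-1, U7 stuck-at-0}.
Test 2 (in0=1, in1=1, in2=0): fault-free U1=1, U2=1, U3=1, U4=0, U5=1, U6=1, U7=0 → 0; observed 1. Eliminates U5 stuck-at-1, U6 stuck-at-1, U7 stuck-at-0.
Only U4 stuck-at-1 is consistent with every test.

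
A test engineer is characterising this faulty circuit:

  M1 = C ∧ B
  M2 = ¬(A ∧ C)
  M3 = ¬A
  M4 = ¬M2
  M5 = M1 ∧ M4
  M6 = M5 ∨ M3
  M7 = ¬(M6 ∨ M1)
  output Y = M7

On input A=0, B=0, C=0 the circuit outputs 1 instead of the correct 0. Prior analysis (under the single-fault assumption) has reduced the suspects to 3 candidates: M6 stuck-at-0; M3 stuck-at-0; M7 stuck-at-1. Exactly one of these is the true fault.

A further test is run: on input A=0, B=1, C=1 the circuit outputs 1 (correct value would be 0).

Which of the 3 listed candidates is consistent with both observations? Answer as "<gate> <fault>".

Evaluate each candidate on input A=0, B=1, C=1:
  M6 stuck-at-0: M1=1, M2=1, M3=1, M4=0, M5=0, M6=0 [stuck-at-0], M7=0 → 0 — eliminated
  M3 stuck-at-0: M1=1, M2=1, M3=0 [stuck-at-0], M4=0, M5=0, M6=0, M7=0 → 0 — eliminated
  M7 stuck-at-1: M1=1, M2=1, M3=1, M4=0, M5=0, M6=1, M7=1 [stuck-at-1] → 1 — matches
Only M7 stuck-at-1 reproduces the observed 1.

M7 stuck-at-1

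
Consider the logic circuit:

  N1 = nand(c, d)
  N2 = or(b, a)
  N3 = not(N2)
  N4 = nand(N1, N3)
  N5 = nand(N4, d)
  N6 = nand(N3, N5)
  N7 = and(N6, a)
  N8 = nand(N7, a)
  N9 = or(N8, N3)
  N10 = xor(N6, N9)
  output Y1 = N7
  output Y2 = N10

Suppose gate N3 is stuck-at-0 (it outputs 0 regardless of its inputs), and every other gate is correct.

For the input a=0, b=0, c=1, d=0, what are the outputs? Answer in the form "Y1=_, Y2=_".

Y1=0, Y2=0

Propagate with N3 forced: N1=1, N2=0, N3=0 [stuck-at-0], N4=1, N5=1, N6=1, N7=0, N8=1, N9=1, N10=0.
So the outputs are Y1=0, Y2=0. (Without the fault they would be Y1=0, Y2=1.)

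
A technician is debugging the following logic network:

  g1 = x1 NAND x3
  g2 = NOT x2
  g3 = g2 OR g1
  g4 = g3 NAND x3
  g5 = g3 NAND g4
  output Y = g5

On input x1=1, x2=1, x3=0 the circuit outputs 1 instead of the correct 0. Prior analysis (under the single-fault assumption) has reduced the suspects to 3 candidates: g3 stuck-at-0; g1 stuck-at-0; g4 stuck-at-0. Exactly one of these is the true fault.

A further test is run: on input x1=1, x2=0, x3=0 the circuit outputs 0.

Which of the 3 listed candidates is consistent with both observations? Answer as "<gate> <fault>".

Evaluate each candidate on input x1=1, x2=0, x3=0:
  g3 stuck-at-0: g1=1, g2=1, g3=0 [stuck-at-0], g4=1, g5=1 → 1 — eliminated
  g1 stuck-at-0: g1=0 [stuck-at-0], g2=1, g3=1, g4=1, g5=0 → 0 — matches
  g4 stuck-at-0: g1=1, g2=1, g3=1, g4=0 [stuck-at-0], g5=1 → 1 — eliminated
Only g1 stuck-at-0 reproduces the observed 0.

g1 stuck-at-0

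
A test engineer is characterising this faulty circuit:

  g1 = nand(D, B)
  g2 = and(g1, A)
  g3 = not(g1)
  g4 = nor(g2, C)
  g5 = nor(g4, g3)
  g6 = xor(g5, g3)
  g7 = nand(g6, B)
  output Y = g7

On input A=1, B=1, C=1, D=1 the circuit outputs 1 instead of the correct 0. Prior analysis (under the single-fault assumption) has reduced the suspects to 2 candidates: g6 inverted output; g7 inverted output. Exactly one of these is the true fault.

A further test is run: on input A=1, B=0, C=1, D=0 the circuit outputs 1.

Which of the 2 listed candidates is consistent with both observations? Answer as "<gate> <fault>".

Evaluate each candidate on input A=1, B=0, C=1, D=0:
  g6 inverted output: g1=1, g2=1, g3=0, g4=0, g5=1, g6=0 [inverted output], g7=1 → 1 — matches
  g7 inverted output: g1=1, g2=1, g3=0, g4=0, g5=1, g6=1, g7=0 [inverted output] → 0 — eliminated
Only g6 inverted output reproduces the observed 1.

g6 inverted output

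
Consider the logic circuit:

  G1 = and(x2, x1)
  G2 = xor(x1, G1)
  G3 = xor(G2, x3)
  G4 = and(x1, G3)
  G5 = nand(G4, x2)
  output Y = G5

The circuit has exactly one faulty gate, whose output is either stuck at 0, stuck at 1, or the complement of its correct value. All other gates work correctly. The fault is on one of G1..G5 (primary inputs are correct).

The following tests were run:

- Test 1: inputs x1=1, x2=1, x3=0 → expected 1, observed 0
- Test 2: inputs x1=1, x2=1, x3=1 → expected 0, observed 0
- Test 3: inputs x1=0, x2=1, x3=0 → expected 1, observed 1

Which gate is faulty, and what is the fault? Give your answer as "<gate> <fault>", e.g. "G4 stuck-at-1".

Fault-free values for test 1 (x1=1, x2=1, x3=0): G1=1, G2=0, G3=0, G4=0, G5=1, giving Y=1. Observed 0.
Test 1: faults giving observed 0 are {G1 stuck-at-0, G1 inverted output, G2 stuck-at-1, G2 inverted output, G3 stuck-at-1, G3 inverted output, G4 stuck-at-1, G4 inverted output, G5 stuck-at-0, G5 inverted output}.
Test 2 (x1=1, x2=1, x3=1): fault-free G1=1, G2=0, G3=1, G4=1, G5=0 → 0; observed 0. Eliminates G1 stuck-at-0, G1 inverted output, G2 stuck-at-1, G2 inverted output, G3 inverted output, G4 inverted output, G5 inverted output.
Test 3 (x1=0, x2=1, x3=0): fault-free G1=0, G2=0, G3=0, G4=0, G5=1 → 1; observed 1. Eliminates G4 stuck-at-1, G5 stuck-at-0.
Only G3 stuck-at-1 is consistent with every test.

G3 stuck-at-1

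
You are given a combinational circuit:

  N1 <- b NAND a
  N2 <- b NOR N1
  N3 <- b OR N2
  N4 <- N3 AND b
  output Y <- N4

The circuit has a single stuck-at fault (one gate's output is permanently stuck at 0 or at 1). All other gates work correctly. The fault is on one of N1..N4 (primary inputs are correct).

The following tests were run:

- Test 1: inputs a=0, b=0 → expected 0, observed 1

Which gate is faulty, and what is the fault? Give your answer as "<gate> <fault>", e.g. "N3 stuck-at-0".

N4 stuck-at-1

Fault-free values for test 1 (a=0, b=0): N1=1, N2=0, N3=0, N4=0, giving Y=0. Observed 1.
Test 1: faults giving observed 1 are {N4 stuck-at-1}.
Only N4 stuck-at-1 is consistent with every test.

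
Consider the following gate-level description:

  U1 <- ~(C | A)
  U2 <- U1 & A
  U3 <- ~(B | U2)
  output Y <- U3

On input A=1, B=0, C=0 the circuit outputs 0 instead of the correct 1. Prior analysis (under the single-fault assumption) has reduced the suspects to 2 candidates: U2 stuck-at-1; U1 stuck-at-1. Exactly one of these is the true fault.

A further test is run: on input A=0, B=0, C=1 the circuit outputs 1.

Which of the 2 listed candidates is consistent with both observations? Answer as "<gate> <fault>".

Evaluate each candidate on input A=0, B=0, C=1:
  U2 stuck-at-1: U1=0, U2=1 [stuck-at-1], U3=0 → 0 — eliminated
  U1 stuck-at-1: U1=1 [stuck-at-1], U2=0, U3=1 → 1 — matches
Only U1 stuck-at-1 reproduces the observed 1.

U1 stuck-at-1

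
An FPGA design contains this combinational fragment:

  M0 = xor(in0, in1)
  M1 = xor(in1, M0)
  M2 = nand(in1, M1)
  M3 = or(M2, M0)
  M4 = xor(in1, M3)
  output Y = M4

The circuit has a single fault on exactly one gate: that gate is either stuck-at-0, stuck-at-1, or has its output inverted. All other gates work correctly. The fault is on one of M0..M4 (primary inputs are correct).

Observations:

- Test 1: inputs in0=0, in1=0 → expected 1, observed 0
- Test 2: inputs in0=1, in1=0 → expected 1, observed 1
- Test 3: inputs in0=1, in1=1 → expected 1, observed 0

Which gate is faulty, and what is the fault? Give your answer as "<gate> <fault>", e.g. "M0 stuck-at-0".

Fault-free values for test 1 (in0=0, in1=0): M0=0, M1=0, M2=1, M3=1, M4=1, giving Y=1. Observed 0.
Test 1: faults giving observed 0 are {M2 stuck-at-0, M2 inverted output, M3 stuck-at-0, M3 inverted output, M4 stuck-at-0, M4 inverted output}.
Test 2 (in0=1, in1=0): fault-free M0=1, M1=1, M2=1, M3=1, M4=1 → 1; observed 1. Eliminates M3 stuck-at-0, M3 inverted output, M4 stuck-at-0, M4 inverted output.
Test 3 (in0=1, in1=1): fault-free M0=0, M1=1, M2=0, M3=0, M4=1 → 1; observed 0. Eliminates M2 stuck-at-0.
Only M2 inverted output is consistent with every test.

M2 inverted output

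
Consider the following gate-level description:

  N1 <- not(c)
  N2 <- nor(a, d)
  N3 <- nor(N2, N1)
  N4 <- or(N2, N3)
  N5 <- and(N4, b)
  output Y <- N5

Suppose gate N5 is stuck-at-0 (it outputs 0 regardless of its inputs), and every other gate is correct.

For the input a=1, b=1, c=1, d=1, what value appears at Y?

0

Propagate with N5 forced: N1=0, N2=0, N3=1, N4=1, N5=0 [stuck-at-0].
So Y = 0. (Without the fault it would be 1.)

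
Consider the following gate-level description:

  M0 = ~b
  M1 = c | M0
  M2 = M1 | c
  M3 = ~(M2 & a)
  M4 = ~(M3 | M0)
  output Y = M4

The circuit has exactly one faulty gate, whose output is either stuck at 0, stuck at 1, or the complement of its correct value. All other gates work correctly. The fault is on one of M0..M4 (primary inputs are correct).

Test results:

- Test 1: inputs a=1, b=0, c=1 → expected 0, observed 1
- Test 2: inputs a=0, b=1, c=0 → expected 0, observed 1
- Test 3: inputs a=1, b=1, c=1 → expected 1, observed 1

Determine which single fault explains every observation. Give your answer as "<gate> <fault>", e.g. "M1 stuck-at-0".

M4 stuck-at-1

Fault-free values for test 1 (a=1, b=0, c=1): M0=1, M1=1, M2=1, M3=0, M4=0, giving Y=0. Observed 1.
Test 1: faults giving observed 1 are {M0 stuck-at-0, M0 inverted output, M4 stuck-at-1, M4 inverted output}.
Test 2 (a=0, b=1, c=0): fault-free M0=0, M1=0, M2=0, M3=1, M4=0 → 0; observed 1. Eliminates M0 stuck-at-0, M0 inverted output.
Test 3 (a=1, b=1, c=1): fault-free M0=0, M1=1, M2=1, M3=0, M4=1 → 1; observed 1. Eliminates M4 inverted output.
Only M4 stuck-at-1 is consistent with every test.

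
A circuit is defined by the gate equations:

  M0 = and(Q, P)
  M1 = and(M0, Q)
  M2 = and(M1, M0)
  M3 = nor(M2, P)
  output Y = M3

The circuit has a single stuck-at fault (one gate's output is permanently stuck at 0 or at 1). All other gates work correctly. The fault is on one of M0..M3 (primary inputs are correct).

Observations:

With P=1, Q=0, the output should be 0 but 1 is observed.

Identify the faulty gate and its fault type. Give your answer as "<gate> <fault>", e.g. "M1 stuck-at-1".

Fault-free values for test 1 (P=1, Q=0): M0=0, M1=0, M2=0, M3=0, giving Y=0. Observed 1.
Test 1: faults giving observed 1 are {M3 stuck-at-1}.
Only M3 stuck-at-1 is consistent with every test.

M3 stuck-at-1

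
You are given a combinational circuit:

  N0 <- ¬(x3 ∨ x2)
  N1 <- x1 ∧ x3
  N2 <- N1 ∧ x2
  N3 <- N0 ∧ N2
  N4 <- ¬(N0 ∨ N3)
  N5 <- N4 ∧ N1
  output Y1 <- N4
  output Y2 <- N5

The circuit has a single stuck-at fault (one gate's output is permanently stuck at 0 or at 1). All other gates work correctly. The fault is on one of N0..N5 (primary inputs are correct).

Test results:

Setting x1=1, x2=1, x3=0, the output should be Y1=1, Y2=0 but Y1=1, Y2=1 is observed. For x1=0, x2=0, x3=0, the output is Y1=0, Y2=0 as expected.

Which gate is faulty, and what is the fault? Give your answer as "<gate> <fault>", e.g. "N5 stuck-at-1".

N1 stuck-at-1

Fault-free values for test 1 (x1=1, x2=1, x3=0): N0=0, N1=0, N2=0, N3=0, N4=1, N5=0, giving Y1=1, Y2=0. Observed Y1=1, Y2=1.
Test 1: faults giving observed Y1=1, Y2=1 are {N1 stuck-at-1, N5 stuck-at-1}.
Test 2 (x1=0, x2=0, x3=0): fault-free N0=1, N1=0, N2=0, N3=0, N4=0, N5=0 → Y1=0, Y2=0; observed Y1=0, Y2=0. Eliminates N5 stuck-at-1.
Only N1 stuck-at-1 is consistent with every test.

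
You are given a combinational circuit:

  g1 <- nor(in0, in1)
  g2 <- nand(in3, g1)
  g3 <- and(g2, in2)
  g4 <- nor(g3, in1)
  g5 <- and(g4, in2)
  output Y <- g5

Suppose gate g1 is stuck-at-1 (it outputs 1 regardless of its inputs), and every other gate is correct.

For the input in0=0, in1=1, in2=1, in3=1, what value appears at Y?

Propagate with g1 forced: g1=1 [stuck-at-1], g2=0, g3=0, g4=0, g5=0.
So Y = 0. (Same as the fault-free value — the fault is masked on this input.)

0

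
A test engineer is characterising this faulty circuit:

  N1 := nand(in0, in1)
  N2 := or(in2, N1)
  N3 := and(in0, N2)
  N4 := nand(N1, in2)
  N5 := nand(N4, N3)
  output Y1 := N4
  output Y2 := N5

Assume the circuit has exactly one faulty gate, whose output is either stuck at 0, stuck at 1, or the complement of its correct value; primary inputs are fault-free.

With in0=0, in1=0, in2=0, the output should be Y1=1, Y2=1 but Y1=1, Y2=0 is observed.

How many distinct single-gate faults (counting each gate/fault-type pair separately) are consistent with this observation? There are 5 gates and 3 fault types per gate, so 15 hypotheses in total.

4

Fault-free: N1=1, N2=1, N3=0, N4=1, N5=1 → Y1=1, Y2=1. Observed Y1=1, Y2=0.
  N1: none of the 3 fault types match ✗
  N2: none of the 3 fault types match ✗
  N3: stuck-at-1, inverted output ✓; others ✗
  N4: none of the 3 fault types match ✗
  N5: stuck-at-0, inverted output ✓; others ✗
Consistent faults: {N3 stuck-at-1, N3 inverted output, N5 stuck-at-0, N5 inverted output} — 4 in all.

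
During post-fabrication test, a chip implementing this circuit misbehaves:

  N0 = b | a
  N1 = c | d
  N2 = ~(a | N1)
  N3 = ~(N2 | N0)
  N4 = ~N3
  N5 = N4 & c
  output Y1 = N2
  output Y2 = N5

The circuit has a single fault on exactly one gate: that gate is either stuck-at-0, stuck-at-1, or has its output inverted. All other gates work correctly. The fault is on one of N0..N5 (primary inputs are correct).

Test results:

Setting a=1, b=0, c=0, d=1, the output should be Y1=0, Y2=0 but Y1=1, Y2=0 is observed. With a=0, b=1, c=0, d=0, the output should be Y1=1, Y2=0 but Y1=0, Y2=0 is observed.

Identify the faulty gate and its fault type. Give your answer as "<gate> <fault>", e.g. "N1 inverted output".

Fault-free values for test 1 (a=1, b=0, c=0, d=1): N0=1, N1=1, N2=0, N3=0, N4=1, N5=0, giving Y1=0, Y2=0. Observed Y1=1, Y2=0.
Test 1: faults giving observed Y1=1, Y2=0 are {N2 stuck-at-1, N2 inverted output}.
Test 2 (a=0, b=1, c=0, d=0): fault-free N0=1, N1=0, N2=1, N3=0, N4=1, N5=0 → Y1=1, Y2=0; observed Y1=0, Y2=0. Eliminates N2 stuck-at-1.
Only N2 inverted output is consistent with every test.

N2 inverted output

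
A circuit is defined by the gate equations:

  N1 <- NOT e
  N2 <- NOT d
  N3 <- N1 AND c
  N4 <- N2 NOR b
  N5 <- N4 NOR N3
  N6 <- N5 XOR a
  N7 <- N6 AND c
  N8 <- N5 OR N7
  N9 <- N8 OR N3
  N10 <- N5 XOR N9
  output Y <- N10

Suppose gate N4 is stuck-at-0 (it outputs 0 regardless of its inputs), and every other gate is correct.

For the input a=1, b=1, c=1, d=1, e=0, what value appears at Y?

1

Propagate with N4 forced: N1=1, N2=0, N3=1, N4=0 [stuck-at-0], N5=0, N6=1, N7=1, N8=1, N9=1, N10=1.
So Y = 1. (Same as the fault-free value — the fault is masked on this input.)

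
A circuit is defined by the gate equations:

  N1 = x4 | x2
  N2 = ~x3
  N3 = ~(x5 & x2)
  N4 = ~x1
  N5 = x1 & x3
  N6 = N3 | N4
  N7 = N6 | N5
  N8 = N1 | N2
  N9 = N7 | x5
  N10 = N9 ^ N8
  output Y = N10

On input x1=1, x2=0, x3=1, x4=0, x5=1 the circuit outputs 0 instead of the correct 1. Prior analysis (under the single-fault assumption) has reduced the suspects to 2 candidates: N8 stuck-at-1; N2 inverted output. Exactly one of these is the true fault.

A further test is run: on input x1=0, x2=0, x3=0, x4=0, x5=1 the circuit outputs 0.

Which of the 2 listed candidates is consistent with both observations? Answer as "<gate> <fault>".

N8 stuck-at-1

Evaluate each candidate on input x1=0, x2=0, x3=0, x4=0, x5=1:
  N8 stuck-at-1: N1=0, N2=1, N3=1, N4=1, N5=0, N6=1, N7=1, N8=1 [stuck-at-1], N9=1, N10=0 → 0 — matches
  N2 inverted output: N1=0, N2=0 [inverted output], N3=1, N4=1, N5=0, N6=1, N7=1, N8=0, N9=1, N10=1 → 1 — eliminated
Only N8 stuck-at-1 reproduces the observed 0.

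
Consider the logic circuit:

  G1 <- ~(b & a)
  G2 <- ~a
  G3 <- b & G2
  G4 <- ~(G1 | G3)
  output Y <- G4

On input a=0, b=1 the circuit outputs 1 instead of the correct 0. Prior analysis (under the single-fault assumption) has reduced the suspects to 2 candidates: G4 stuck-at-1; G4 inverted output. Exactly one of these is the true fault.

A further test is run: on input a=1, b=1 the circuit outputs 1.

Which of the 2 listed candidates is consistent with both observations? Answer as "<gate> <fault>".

Evaluate each candidate on input a=1, b=1:
  G4 stuck-at-1: G1=0, G2=0, G3=0, G4=1 [stuck-at-1] → 1 — matches
  G4 inverted output: G1=0, G2=0, G3=0, G4=0 [inverted output] → 0 — eliminated
Only G4 stuck-at-1 reproduces the observed 1.

G4 stuck-at-1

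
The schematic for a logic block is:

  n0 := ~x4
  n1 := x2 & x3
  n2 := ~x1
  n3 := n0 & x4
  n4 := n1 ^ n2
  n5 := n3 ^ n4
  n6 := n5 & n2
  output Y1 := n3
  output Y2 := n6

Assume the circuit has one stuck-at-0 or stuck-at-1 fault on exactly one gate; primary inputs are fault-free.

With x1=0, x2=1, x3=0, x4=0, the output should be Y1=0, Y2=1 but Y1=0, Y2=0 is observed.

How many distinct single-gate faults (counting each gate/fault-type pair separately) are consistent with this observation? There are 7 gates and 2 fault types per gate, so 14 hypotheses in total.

Fault-free: n0=1, n1=0, n2=1, n3=0, n4=1, n5=1, n6=1 → Y1=0, Y2=1. Observed Y1=0, Y2=0.
  n0 stuck-at-0: output Y1=0, Y2=1 ✗
  n0 stuck-at-1: output Y1=0, Y2=1 ✗
  n1 stuck-at-0: output Y1=0, Y2=1 ✗
  n1 stuck-at-1: output Y1=0, Y2=0 ✓
  n2 stuck-at-0: output Y1=0, Y2=0 ✓
  n2 stuck-at-1: output Y1=0, Y2=1 ✗
  n3 stuck-at-0: output Y1=0, Y2=1 ✗
  n3 stuck-at-1: output Y1=1, Y2=0 ✗
  n4 stuck-at-0: output Y1=0, Y2=0 ✓
  n4 stuck-at-1: output Y1=0, Y2=1 ✗
  n5 stuck-at-0: output Y1=0, Y2=0 ✓
  n5 stuck-at-1: output Y1=0, Y2=1 ✗
  n6 stuck-at-0: output Y1=0, Y2=0 ✓
  n6 stuck-at-1: output Y1=0, Y2=1 ✗
Consistent faults: {n1 stuck-at-1, n2 stuck-at-0, n4 stuck-at-0, n5 stuck-at-0, n6 stuck-at-0} — 5 in all.

5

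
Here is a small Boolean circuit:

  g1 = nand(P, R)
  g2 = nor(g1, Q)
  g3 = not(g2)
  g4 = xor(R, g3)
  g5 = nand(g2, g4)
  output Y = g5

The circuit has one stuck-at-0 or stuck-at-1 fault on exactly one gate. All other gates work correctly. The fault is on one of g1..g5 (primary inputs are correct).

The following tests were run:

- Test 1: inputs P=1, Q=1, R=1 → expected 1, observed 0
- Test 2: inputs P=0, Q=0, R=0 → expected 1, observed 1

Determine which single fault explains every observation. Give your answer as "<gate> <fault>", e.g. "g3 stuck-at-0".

g2 stuck-at-1

Fault-free values for test 1 (P=1, Q=1, R=1): g1=0, g2=0, g3=1, g4=0, g5=1, giving Y=1. Observed 0.
Test 1: faults giving observed 0 are {g2 stuck-at-1, g5 stuck-at-0}.
Test 2 (P=0, Q=0, R=0): fault-free g1=1, g2=0, g3=1, g4=1, g5=1 → 1; observed 1. Eliminates g5 stuck-at-0.
Only g2 stuck-at-1 is consistent with every test.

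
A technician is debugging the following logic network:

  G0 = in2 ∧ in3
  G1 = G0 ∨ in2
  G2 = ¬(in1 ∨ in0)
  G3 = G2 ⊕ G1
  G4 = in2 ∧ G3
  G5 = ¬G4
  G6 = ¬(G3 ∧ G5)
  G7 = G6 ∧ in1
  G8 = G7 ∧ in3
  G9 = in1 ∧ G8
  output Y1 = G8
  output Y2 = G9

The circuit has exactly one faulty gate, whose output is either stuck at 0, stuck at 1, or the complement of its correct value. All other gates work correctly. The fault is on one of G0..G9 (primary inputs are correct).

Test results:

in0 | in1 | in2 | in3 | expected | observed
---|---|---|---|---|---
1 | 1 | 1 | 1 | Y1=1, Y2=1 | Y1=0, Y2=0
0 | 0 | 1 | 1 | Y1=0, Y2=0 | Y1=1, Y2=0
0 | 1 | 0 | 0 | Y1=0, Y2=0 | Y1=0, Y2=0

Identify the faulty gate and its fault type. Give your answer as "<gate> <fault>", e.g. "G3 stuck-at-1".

Fault-free values for test 1 (in0=1, in1=1, in2=1, in3=1): G0=1, G1=1, G2=0, G3=1, G4=1, G5=0, G6=1, G7=1, G8=1, G9=1, giving Y1=1, Y2=1. Observed Y1=0, Y2=0.
Test 1: faults giving observed Y1=0, Y2=0 are {G4 stuck-at-0, G4 inverted output, G5 stuck-at-1, G5 inverted output, G6 stuck-at-0, G6 inverted output, G7 stuck-at-0, G7 inverted output, G8 stuck-at-0, G8 inverted output}.
Test 2 (in0=0, in1=0, in2=1, in3=1): fault-free G0=1, G1=1, G2=1, G3=0, G4=0, G5=1, G6=1, G7=0, G8=0, G9=0 → Y1=0, Y2=0; observed Y1=1, Y2=0. Eliminates G4 stuck-at-0, G4 inverted output, G5 stuck-at-1, G5 inverted output, G6 stuck-at-0, G6 inverted output, G7 stuck-at-0, G8 stuck-at-0.
Test 3 (in0=0, in1=1, in2=0, in3=0): fault-free G0=0, G1=0, G2=0, G3=0, G4=0, G5=1, G6=1, G7=1, G8=0, G9=0 → Y1=0, Y2=0; observed Y1=0, Y2=0. Eliminates G8 inverted output.
Only G7 inverted output is consistent with every test.

G7 inverted output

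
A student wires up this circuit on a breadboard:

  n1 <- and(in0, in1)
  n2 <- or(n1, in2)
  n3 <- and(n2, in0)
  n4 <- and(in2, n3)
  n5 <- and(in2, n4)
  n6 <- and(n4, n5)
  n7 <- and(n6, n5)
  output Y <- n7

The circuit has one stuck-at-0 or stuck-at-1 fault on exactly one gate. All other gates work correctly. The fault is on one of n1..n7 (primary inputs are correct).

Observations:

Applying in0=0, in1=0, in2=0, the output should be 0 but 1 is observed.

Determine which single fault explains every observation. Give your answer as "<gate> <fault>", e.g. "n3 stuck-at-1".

Fault-free values for test 1 (in0=0, in1=0, in2=0): n1=0, n2=0, n3=0, n4=0, n5=0, n6=0, n7=0, giving Y=0. Observed 1.
Test 1: faults giving observed 1 are {n7 stuck-at-1}.
Only n7 stuck-at-1 is consistent with every test.

n7 stuck-at-1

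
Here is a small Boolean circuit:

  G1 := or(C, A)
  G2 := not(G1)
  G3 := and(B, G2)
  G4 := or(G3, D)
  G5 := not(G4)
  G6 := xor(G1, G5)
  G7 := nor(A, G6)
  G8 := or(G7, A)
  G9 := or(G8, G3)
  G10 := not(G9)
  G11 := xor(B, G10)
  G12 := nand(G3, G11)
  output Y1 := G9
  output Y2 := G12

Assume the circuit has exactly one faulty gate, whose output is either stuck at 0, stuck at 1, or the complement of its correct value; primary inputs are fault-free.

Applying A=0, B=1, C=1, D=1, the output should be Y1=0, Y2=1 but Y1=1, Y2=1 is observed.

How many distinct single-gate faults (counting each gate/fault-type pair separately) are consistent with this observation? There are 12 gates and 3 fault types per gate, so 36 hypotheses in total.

12

Fault-free: G1=1, G2=0, G3=0, G4=1, G5=0, G6=1, G7=0, G8=0, G9=0, G10=1, G11=0, G12=1 → Y1=0, Y2=1. Observed Y1=1, Y2=1.
  G1: none of the 3 fault types match ✗
  G2: none of the 3 fault types match ✗
  G3: none of the 3 fault types match ✗
  G4: stuck-at-0, inverted output ✓; others ✗
  G5: stuck-at-1, inverted output ✓; others ✗
  G6: stuck-at-0, inverted output ✓; others ✗
  G7: stuck-at-1, inverted output ✓; others ✗
  G8: stuck-at-1, inverted output ✓; others ✗
  G9: stuck-at-1, inverted output ✓; others ✗
  G10: none of the 3 fault types match ✗
  G11: none of the 3 fault types match ✗
  G12: none of the 3 fault types match ✗
Consistent faults: {G4 stuck-at-0, G4 inverted output, G5 stuck-at-1, G5 inverted output, G6 stuck-at-0, G6 inverted output, G7 stuck-at-1, G7 inverted output, G8 stuck-at-1, G8 inverted output, G9 stuck-at-1, G9 inverted output} — 12 in all.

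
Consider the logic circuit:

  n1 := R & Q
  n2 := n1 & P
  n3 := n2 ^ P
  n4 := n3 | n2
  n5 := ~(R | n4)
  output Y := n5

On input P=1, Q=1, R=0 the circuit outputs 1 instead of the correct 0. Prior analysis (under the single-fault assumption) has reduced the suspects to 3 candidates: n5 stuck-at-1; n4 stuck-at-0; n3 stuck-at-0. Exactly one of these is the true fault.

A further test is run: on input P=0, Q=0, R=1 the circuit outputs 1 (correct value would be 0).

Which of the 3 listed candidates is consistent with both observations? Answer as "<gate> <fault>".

n5 stuck-at-1

Evaluate each candidate on input P=0, Q=0, R=1:
  n5 stuck-at-1: n1=0, n2=0, n3=0, n4=0, n5=1 [stuck-at-1] → 1 — matches
  n4 stuck-at-0: n1=0, n2=0, n3=0, n4=0 [stuck-at-0], n5=0 → 0 — eliminated
  n3 stuck-at-0: n1=0, n2=0, n3=0 [stuck-at-0], n4=0, n5=0 → 0 — eliminated
Only n5 stuck-at-1 reproduces the observed 1.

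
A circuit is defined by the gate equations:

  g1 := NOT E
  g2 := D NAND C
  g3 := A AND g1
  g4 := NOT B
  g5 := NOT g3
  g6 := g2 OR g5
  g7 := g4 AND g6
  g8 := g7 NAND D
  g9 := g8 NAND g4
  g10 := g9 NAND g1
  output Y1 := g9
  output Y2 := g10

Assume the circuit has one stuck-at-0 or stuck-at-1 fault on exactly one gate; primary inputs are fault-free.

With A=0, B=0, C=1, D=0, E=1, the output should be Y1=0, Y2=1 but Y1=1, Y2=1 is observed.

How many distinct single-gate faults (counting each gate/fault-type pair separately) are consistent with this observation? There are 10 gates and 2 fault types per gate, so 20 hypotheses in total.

Fault-free: g1=0, g2=1, g3=0, g4=1, g5=1, g6=1, g7=1, g8=1, g9=0, g10=1 → Y1=0, Y2=1. Observed Y1=1, Y2=1.
  g1: none of the 2 fault types match ✗
  g2: none of the 2 fault types match ✗
  g3: none of the 2 fault types match ✗
  g4: stuck-at-0 ✓; others ✗
  g5: none of the 2 fault types match ✗
  g6: none of the 2 fault types match ✗
  g7: none of the 2 fault types match ✗
  g8: stuck-at-0 ✓; others ✗
  g9: stuck-at-1 ✓; others ✗
  g10: none of the 2 fault types match ✗
Consistent faults: {g4 stuck-at-0, g8 stuck-at-0, g9 stuck-at-1} — 3 in all.

3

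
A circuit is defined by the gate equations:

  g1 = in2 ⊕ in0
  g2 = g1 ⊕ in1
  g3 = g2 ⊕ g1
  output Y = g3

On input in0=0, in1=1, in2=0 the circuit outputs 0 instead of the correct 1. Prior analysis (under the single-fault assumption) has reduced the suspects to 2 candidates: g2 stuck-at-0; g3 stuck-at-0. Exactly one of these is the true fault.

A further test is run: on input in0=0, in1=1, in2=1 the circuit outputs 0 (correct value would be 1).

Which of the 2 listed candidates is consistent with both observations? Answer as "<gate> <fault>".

Evaluate each candidate on input in0=0, in1=1, in2=1:
  g2 stuck-at-0: g1=1, g2=0 [stuck-at-0], g3=1 → 1 — eliminated
  g3 stuck-at-0: g1=1, g2=0, g3=0 [stuck-at-0] → 0 — matches
Only g3 stuck-at-0 reproduces the observed 0.

g3 stuck-at-0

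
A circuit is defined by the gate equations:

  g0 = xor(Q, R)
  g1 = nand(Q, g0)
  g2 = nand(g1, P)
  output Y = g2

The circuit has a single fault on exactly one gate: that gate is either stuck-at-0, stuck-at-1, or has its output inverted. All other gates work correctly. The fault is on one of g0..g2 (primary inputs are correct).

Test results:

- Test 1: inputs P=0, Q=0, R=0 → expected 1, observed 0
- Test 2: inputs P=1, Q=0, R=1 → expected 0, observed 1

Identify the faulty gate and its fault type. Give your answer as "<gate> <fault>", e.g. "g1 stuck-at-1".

Fault-free values for test 1 (P=0, Q=0, R=0): g0=0, g1=1, g2=1, giving Y=1. Observed 0.
Test 1: faults giving observed 0 are {g2 stuck-at-0, g2 inverted output}.
Test 2 (P=1, Q=0, R=1): fault-free g0=1, g1=1, g2=0 → 0; observed 1. Eliminates g2 stuck-at-0.
Only g2 inverted output is consistent with every test.

g2 inverted output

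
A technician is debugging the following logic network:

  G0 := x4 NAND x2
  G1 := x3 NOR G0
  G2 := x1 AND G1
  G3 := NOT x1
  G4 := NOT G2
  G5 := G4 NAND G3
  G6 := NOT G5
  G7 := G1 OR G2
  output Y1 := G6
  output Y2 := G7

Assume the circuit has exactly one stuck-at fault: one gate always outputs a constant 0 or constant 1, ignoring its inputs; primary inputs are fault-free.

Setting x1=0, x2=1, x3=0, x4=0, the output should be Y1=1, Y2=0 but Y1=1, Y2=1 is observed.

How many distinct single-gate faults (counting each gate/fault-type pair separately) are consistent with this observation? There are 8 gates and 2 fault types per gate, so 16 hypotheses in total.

3

Fault-free: G0=1, G1=0, G2=0, G3=1, G4=1, G5=0, G6=1, G7=0 → Y1=1, Y2=0. Observed Y1=1, Y2=1.
  G0: stuck-at-0 ✓; others ✗
  G1: stuck-at-1 ✓; others ✗
  G2: none of the 2 fault types match ✗
  G3: none of the 2 fault types match ✗
  G4: none of the 2 fault types match ✗
  G5: none of the 2 fault types match ✗
  G6: none of the 2 fault types match ✗
  G7: stuck-at-1 ✓; others ✗
Consistent faults: {G0 stuck-at-0, G1 stuck-at-1, G7 stuck-at-1} — 3 in all.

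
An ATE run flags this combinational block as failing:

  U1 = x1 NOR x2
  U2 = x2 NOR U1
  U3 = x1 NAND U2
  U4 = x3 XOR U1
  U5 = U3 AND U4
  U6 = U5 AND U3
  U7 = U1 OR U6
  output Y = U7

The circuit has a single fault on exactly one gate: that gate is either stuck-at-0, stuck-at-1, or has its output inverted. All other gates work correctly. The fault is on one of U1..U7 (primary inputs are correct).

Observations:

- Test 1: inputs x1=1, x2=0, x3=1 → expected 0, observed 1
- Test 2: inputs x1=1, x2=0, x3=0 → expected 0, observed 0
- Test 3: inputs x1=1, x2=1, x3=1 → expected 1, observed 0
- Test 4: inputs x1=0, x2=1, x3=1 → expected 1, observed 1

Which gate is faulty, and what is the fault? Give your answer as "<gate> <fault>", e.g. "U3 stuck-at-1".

U2 inverted output

Fault-free values for test 1 (x1=1, x2=0, x3=1): U1=0, U2=1, U3=0, U4=1, U5=0, U6=0, U7=0, giving Y=0. Observed 1.
Test 1: faults giving observed 1 are {U1 stuck-at-1, U1 inverted output, U2 stuck-at-0, U2 inverted output, U3 stuck-at-1, U3 inverted output, U6 stuck-at-1, U6 inverted output, U7 stuck-at-1, U7 inverted output}.
Test 2 (x1=1, x2=0, x3=0): fault-free U1=0, U2=1, U3=0, U4=0, U5=0, U6=0, U7=0 → 0; observed 0. Eliminates U1 stuck-at-1, U1 inverted output, U6 stuck-at-1, U6 inverted output, U7 stuck-at-1, U7 inverted output.
Test 3 (x1=1, x2=1, x3=1): fault-free U1=0, U2=0, U3=1, U4=1, U5=1, U6=1, U7=1 → 1; observed 0. Eliminates U2 stuck-at-0, U3 stuck-at-1.
Test 4 (x1=0, x2=1, x3=1): fault-free U1=0, U2=0, U3=1, U4=1, U5=1, U6=1, U7=1 → 1; observed 1. Eliminates U3 inverted output.
Only U2 inverted output is consistent with every test.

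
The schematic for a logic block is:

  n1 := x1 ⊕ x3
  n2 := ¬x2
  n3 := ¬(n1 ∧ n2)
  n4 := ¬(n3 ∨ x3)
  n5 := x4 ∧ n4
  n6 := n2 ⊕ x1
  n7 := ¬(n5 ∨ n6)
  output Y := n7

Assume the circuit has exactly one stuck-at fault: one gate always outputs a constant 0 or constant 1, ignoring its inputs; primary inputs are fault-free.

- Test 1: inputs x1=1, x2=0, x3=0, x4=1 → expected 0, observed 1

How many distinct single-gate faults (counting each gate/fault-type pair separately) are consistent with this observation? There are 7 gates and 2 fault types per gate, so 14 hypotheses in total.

5

Fault-free: n1=1, n2=1, n3=0, n4=1, n5=1, n6=0, n7=0 → 0. Observed 1.
  n1 stuck-at-0: output 1 ✓
  n1 stuck-at-1: output 0 ✗
  n2 stuck-at-0: output 0 ✗
  n2 stuck-at-1: output 0 ✗
  n3 stuck-at-0: output 0 ✗
  n3 stuck-at-1: output 1 ✓
  n4 stuck-at-0: output 1 ✓
  n4 stuck-at-1: output 0 ✗
  n5 stuck-at-0: output 1 ✓
  n5 stuck-at-1: output 0 ✗
  n6 stuck-at-0: output 0 ✗
  n6 stuck-at-1: output 0 ✗
  n7 stuck-at-0: output 0 ✗
  n7 stuck-at-1: output 1 ✓
Consistent faults: {n1 stuck-at-0, n3 stuck-at-1, n4 stuck-at-0, n5 stuck-at-0, n7 stuck-at-1} — 5 in all.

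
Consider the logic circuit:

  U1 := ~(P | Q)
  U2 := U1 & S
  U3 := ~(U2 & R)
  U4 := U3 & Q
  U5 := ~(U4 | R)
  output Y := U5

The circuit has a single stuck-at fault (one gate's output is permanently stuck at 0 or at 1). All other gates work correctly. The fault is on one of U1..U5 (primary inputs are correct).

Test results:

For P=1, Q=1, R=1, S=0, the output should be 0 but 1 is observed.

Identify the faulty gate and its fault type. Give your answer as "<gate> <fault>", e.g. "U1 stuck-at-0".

Fault-free values for test 1 (P=1, Q=1, R=1, S=0): U1=0, U2=0, U3=1, U4=1, U5=0, giving Y=0. Observed 1.
Test 1: faults giving observed 1 are {U5 stuck-at-1}.
Only U5 stuck-at-1 is consistent with every test.

U5 stuck-at-1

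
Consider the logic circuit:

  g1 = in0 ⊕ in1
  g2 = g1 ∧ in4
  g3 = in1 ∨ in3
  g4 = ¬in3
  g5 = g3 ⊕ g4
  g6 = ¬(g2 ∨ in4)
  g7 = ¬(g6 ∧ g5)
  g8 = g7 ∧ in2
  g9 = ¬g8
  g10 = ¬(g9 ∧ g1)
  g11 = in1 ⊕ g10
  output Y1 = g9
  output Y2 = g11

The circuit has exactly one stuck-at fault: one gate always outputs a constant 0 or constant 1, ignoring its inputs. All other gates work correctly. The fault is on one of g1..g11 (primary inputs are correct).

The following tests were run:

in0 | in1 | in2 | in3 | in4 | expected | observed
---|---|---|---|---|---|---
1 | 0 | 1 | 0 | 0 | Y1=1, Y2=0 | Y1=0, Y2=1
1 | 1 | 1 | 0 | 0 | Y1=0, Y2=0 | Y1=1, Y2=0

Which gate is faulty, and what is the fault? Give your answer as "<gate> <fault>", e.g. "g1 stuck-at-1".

Fault-free values for test 1 (in0=1, in1=0, in2=1, in3=0, in4=0): g1=1, g2=0, g3=0, g4=1, g5=1, g6=1, g7=0, g8=0, g9=1, g10=0, g11=0, giving Y1=1, Y2=0. Observed Y1=0, Y2=1.
Test 1: faults giving observed Y1=0, Y2=1 are {g2 stuck-at-1, g3 stuck-at-1, g4 stuck-at-0, g5 stuck-at-0, g6 stuck-at-0, g7 stuck-at-1, g8 stuck-at-1, g9 stuck-at-0}.
Test 2 (in0=1, in1=1, in2=1, in3=0, in4=0): fault-free g1=0, g2=0, g3=1, g4=1, g5=0, g6=1, g7=1, g8=1, g9=0, g10=1, g11=0 → Y1=0, Y2=0; observed Y1=1, Y2=0. Eliminates g2 stuck-at-1, g3 stuck-at-1, g5 stuck-at-0, g6 stuck-at-0, g7 stuck-at-1, g8 stuck-at-1, g9 stuck-at-0.
Only g4 stuck-at-0 is consistent with every test.

g4 stuck-at-0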